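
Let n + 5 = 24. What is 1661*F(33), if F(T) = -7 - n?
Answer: -43186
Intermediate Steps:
n = 19 (n = -5 + 24 = 19)
F(T) = -26 (F(T) = -7 - 1*19 = -7 - 19 = -26)
1661*F(33) = 1661*(-26) = -43186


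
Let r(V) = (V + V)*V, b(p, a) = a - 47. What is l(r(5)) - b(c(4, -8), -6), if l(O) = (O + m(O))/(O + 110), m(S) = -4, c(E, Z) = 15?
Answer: 4263/80 ≈ 53.287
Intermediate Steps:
b(p, a) = -47 + a
r(V) = 2*V² (r(V) = (2*V)*V = 2*V²)
l(O) = (-4 + O)/(110 + O) (l(O) = (O - 4)/(O + 110) = (-4 + O)/(110 + O))
l(r(5)) - b(c(4, -8), -6) = (-4 + 2*5²)/(110 + 2*5²) - (-47 - 6) = (-4 + 2*25)/(110 + 2*25) - 1*(-53) = (-4 + 50)/(110 + 50) + 53 = 46/160 + 53 = (1/160)*46 + 53 = 23/80 + 53 = 4263/80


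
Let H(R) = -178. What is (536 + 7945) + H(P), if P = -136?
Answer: 8303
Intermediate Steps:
(536 + 7945) + H(P) = (536 + 7945) - 178 = 8481 - 178 = 8303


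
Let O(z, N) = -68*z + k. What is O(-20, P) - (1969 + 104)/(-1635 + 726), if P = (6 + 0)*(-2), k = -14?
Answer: 408529/303 ≈ 1348.3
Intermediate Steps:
P = -12 (P = 6*(-2) = -12)
O(z, N) = -14 - 68*z (O(z, N) = -68*z - 14 = -14 - 68*z)
O(-20, P) - (1969 + 104)/(-1635 + 726) = (-14 - 68*(-20)) - (1969 + 104)/(-1635 + 726) = (-14 + 1360) - 2073/(-909) = 1346 - 2073*(-1)/909 = 1346 - 1*(-691/303) = 1346 + 691/303 = 408529/303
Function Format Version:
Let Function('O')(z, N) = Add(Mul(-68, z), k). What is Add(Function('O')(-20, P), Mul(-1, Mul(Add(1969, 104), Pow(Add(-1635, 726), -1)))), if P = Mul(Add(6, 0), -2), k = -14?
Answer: Rational(408529, 303) ≈ 1348.3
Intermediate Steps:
P = -12 (P = Mul(6, -2) = -12)
Function('O')(z, N) = Add(-14, Mul(-68, z)) (Function('O')(z, N) = Add(Mul(-68, z), -14) = Add(-14, Mul(-68, z)))
Add(Function('O')(-20, P), Mul(-1, Mul(Add(1969, 104), Pow(Add(-1635, 726), -1)))) = Add(Add(-14, Mul(-68, -20)), Mul(-1, Mul(Add(1969, 104), Pow(Add(-1635, 726), -1)))) = Add(Add(-14, 1360), Mul(-1, Mul(2073, Pow(-909, -1)))) = Add(1346, Mul(-1, Mul(2073, Rational(-1, 909)))) = Add(1346, Mul(-1, Rational(-691, 303))) = Add(1346, Rational(691, 303)) = Rational(408529, 303)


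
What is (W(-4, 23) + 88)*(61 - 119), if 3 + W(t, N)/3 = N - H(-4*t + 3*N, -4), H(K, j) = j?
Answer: -9280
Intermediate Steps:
W(t, N) = 3 + 3*N (W(t, N) = -9 + 3*(N - 1*(-4)) = -9 + 3*(N + 4) = -9 + 3*(4 + N) = -9 + (12 + 3*N) = 3 + 3*N)
(W(-4, 23) + 88)*(61 - 119) = ((3 + 3*23) + 88)*(61 - 119) = ((3 + 69) + 88)*(-58) = (72 + 88)*(-58) = 160*(-58) = -9280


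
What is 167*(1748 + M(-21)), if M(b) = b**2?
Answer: 365563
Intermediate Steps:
167*(1748 + M(-21)) = 167*(1748 + (-21)**2) = 167*(1748 + 441) = 167*2189 = 365563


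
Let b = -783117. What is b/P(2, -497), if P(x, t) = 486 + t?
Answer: 783117/11 ≈ 71193.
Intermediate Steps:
b/P(2, -497) = -783117/(486 - 497) = -783117/(-11) = -783117*(-1/11) = 783117/11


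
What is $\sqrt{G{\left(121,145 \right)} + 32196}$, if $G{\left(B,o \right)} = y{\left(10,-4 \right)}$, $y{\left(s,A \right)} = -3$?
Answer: $21 \sqrt{73} \approx 179.42$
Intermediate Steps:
$G{\left(B,o \right)} = -3$
$\sqrt{G{\left(121,145 \right)} + 32196} = \sqrt{-3 + 32196} = \sqrt{32193} = 21 \sqrt{73}$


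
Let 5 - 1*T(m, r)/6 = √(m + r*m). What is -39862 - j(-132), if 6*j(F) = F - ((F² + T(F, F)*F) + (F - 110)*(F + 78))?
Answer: -35418 + 264*√4323 ≈ -18060.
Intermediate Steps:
T(m, r) = 30 - 6*√(m + m*r) (T(m, r) = 30 - 6*√(m + r*m) = 30 - 6*√(m + m*r))
j(F) = -F²/6 + F/6 - F*(30 - 6*√(F*(1 + F)))/6 - (-110 + F)*(78 + F)/6 (j(F) = (F - ((F² + (30 - 6*√(F*(1 + F)))*F) + (F - 110)*(F + 78)))/6 = (F - ((F² + F*(30 - 6*√(F*(1 + F)))) + (-110 + F)*(78 + F)))/6 = (F - (F² + F*(30 - 6*√(F*(1 + F))) + (-110 + F)*(78 + F)))/6 = (F + (-F² - F*(30 - 6*√(F*(1 + F))) - (-110 + F)*(78 + F)))/6 = (F - F² - F*(30 - 6*√(F*(1 + F))) - (-110 + F)*(78 + F))/6 = -F²/6 + F/6 - F*(30 - 6*√(F*(1 + F)))/6 - (-110 + F)*(78 + F)/6)
-39862 - j(-132) = -39862 - (1430 + (½)*(-132) - ⅓*(-132)² - 132*2*√4323) = -39862 - (1430 - 66 - ⅓*17424 - 132*2*√4323) = -39862 - (1430 - 66 - 5808 - 264*√4323) = -39862 - (-4444 - 264*√4323) = -39862 + (4444 + 264*√4323) = -35418 + 264*√4323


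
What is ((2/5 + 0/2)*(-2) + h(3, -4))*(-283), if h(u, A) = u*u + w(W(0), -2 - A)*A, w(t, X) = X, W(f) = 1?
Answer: -283/5 ≈ -56.600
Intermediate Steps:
h(u, A) = u² + A*(-2 - A) (h(u, A) = u*u + (-2 - A)*A = u² + A*(-2 - A))
((2/5 + 0/2)*(-2) + h(3, -4))*(-283) = ((2/5 + 0/2)*(-2) + (3² - 1*(-4)*(2 - 4)))*(-283) = ((2*(⅕) + 0*(½))*(-2) + (9 - 1*(-4)*(-2)))*(-283) = ((⅖ + 0)*(-2) + (9 - 8))*(-283) = ((⅖)*(-2) + 1)*(-283) = (-⅘ + 1)*(-283) = (⅕)*(-283) = -283/5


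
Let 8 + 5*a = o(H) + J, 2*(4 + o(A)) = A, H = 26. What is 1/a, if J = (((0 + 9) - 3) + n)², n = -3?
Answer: ½ ≈ 0.50000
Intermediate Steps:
o(A) = -4 + A/2
J = 9 (J = (((0 + 9) - 3) - 3)² = ((9 - 3) - 3)² = (6 - 3)² = 3² = 9)
a = 2 (a = -8/5 + ((-4 + (½)*26) + 9)/5 = -8/5 + ((-4 + 13) + 9)/5 = -8/5 + (9 + 9)/5 = -8/5 + (⅕)*18 = -8/5 + 18/5 = 2)
1/a = 1/2 = ½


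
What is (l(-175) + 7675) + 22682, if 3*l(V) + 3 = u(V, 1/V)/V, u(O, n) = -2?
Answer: 15936902/525 ≈ 30356.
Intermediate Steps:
l(V) = -1 - 2/(3*V) (l(V) = -1 + (-2/V)/3 = -1 - 2/(3*V))
(l(-175) + 7675) + 22682 = ((-⅔ - 1*(-175))/(-175) + 7675) + 22682 = (-(-⅔ + 175)/175 + 7675) + 22682 = (-1/175*523/3 + 7675) + 22682 = (-523/525 + 7675) + 22682 = 4028852/525 + 22682 = 15936902/525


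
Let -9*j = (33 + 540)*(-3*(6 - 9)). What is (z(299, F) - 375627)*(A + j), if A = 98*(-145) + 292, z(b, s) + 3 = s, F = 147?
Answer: 5441124153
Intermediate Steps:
z(b, s) = -3 + s
A = -13918 (A = -14210 + 292 = -13918)
j = -573 (j = -(33 + 540)*(-3*(6 - 9))/9 = -191*(-3*(-3))/3 = -191*9/3 = -⅑*5157 = -573)
(z(299, F) - 375627)*(A + j) = ((-3 + 147) - 375627)*(-13918 - 573) = (144 - 375627)*(-14491) = -375483*(-14491) = 5441124153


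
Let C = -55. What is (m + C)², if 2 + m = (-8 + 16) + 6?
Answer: 1849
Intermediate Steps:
m = 12 (m = -2 + ((-8 + 16) + 6) = -2 + (8 + 6) = -2 + 14 = 12)
(m + C)² = (12 - 55)² = (-43)² = 1849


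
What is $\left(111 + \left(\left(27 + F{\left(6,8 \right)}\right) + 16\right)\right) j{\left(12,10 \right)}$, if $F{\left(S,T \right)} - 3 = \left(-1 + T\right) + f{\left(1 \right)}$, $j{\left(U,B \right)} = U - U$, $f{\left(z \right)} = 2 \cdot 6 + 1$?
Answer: $0$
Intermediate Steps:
$f{\left(z \right)} = 13$ ($f{\left(z \right)} = 12 + 1 = 13$)
$j{\left(U,B \right)} = 0$
$F{\left(S,T \right)} = 15 + T$ ($F{\left(S,T \right)} = 3 + \left(\left(-1 + T\right) + 13\right) = 3 + \left(12 + T\right) = 15 + T$)
$\left(111 + \left(\left(27 + F{\left(6,8 \right)}\right) + 16\right)\right) j{\left(12,10 \right)} = \left(111 + \left(\left(27 + \left(15 + 8\right)\right) + 16\right)\right) 0 = \left(111 + \left(\left(27 + 23\right) + 16\right)\right) 0 = \left(111 + \left(50 + 16\right)\right) 0 = \left(111 + 66\right) 0 = 177 \cdot 0 = 0$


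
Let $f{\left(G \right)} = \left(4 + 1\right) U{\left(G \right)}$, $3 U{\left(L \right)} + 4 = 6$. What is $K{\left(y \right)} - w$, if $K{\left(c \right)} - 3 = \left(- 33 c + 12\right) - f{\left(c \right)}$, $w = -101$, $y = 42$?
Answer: $- \frac{3820}{3} \approx -1273.3$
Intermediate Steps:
$U{\left(L \right)} = \frac{2}{3}$ ($U{\left(L \right)} = - \frac{4}{3} + \frac{1}{3} \cdot 6 = - \frac{4}{3} + 2 = \frac{2}{3}$)
$f{\left(G \right)} = \frac{10}{3}$ ($f{\left(G \right)} = \left(4 + 1\right) \frac{2}{3} = 5 \cdot \frac{2}{3} = \frac{10}{3}$)
$K{\left(c \right)} = \frac{35}{3} - 33 c$ ($K{\left(c \right)} = 3 - \left(- \frac{26}{3} + 33 c\right) = \frac{35}{3} - 33 c$)
$K{\left(y \right)} - w = \left(\frac{35}{3} - 1386\right) - -101 = \left(\frac{35}{3} - 1386\right) + 101 = - \frac{4123}{3} + 101 = - \frac{3820}{3}$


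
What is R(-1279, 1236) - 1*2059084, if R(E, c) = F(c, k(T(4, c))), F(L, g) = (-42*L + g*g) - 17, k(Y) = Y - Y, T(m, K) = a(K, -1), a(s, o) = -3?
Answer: -2111013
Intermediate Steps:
T(m, K) = -3
k(Y) = 0
F(L, g) = -17 + g² - 42*L (F(L, g) = (-42*L + g²) - 17 = (g² - 42*L) - 17 = -17 + g² - 42*L)
R(E, c) = -17 - 42*c (R(E, c) = -17 + 0² - 42*c = -17 + 0 - 42*c = -17 - 42*c)
R(-1279, 1236) - 1*2059084 = (-17 - 42*1236) - 1*2059084 = (-17 - 51912) - 2059084 = -51929 - 2059084 = -2111013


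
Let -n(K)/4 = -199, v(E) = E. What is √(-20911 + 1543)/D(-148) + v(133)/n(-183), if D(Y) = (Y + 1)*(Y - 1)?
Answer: 133/796 + 2*I*√538/7301 ≈ 0.16709 + 0.0063539*I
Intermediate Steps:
D(Y) = (1 + Y)*(-1 + Y)
n(K) = 796 (n(K) = -4*(-199) = 796)
√(-20911 + 1543)/D(-148) + v(133)/n(-183) = √(-20911 + 1543)/(-1 + (-148)²) + 133/796 = √(-19368)/(-1 + 21904) + 133*(1/796) = (6*I*√538)/21903 + 133/796 = (6*I*√538)*(1/21903) + 133/796 = 2*I*√538/7301 + 133/796 = 133/796 + 2*I*√538/7301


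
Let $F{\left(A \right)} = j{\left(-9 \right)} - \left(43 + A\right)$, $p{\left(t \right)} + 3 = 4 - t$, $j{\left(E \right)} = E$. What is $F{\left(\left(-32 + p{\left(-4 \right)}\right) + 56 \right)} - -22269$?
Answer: $22188$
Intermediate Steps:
$p{\left(t \right)} = 1 - t$ ($p{\left(t \right)} = -3 - \left(-4 + t\right) = 1 - t$)
$F{\left(A \right)} = -52 - A$ ($F{\left(A \right)} = -9 - \left(43 + A\right) = -52 - A$)
$F{\left(\left(-32 + p{\left(-4 \right)}\right) + 56 \right)} - -22269 = \left(-52 - \left(\left(-32 + \left(1 - -4\right)\right) + 56\right)\right) - -22269 = \left(-52 - \left(\left(-32 + \left(1 + 4\right)\right) + 56\right)\right) + 22269 = \left(-52 - \left(\left(-32 + 5\right) + 56\right)\right) + 22269 = \left(-52 - \left(-27 + 56\right)\right) + 22269 = \left(-52 - 29\right) + 22269 = -81 + 22269 = 22188$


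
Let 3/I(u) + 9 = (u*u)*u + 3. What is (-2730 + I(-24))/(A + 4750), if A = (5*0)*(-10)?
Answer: -12585301/21897500 ≈ -0.57474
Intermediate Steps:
I(u) = 3/(-6 + u³) (I(u) = 3/(-9 + ((u*u)*u + 3)) = 3/(-9 + (u²*u + 3)) = 3/(-9 + (u³ + 3)) = 3/(-9 + (3 + u³)) = 3/(-6 + u³))
A = 0 (A = 0*(-10) = 0)
(-2730 + I(-24))/(A + 4750) = (-2730 + 3/(-6 + (-24)³))/(0 + 4750) = (-2730 + 3/(-6 - 13824))/4750 = (-2730 + 3/(-13830))*(1/4750) = (-2730 + 3*(-1/13830))*(1/4750) = (-2730 - 1/4610)*(1/4750) = -12585301/4610*1/4750 = -12585301/21897500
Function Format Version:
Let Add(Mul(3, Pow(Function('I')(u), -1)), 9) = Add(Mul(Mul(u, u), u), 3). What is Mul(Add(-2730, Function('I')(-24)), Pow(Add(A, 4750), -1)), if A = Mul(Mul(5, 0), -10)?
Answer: Rational(-12585301, 21897500) ≈ -0.57474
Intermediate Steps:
Function('I')(u) = Mul(3, Pow(Add(-6, Pow(u, 3)), -1)) (Function('I')(u) = Mul(3, Pow(Add(-9, Add(Mul(Mul(u, u), u), 3)), -1)) = Mul(3, Pow(Add(-9, Add(Mul(Pow(u, 2), u), 3)), -1)) = Mul(3, Pow(Add(-9, Add(Pow(u, 3), 3)), -1)) = Mul(3, Pow(Add(-9, Add(3, Pow(u, 3))), -1)) = Mul(3, Pow(Add(-6, Pow(u, 3)), -1)))
A = 0 (A = Mul(0, -10) = 0)
Mul(Add(-2730, Function('I')(-24)), Pow(Add(A, 4750), -1)) = Mul(Add(-2730, Mul(3, Pow(Add(-6, Pow(-24, 3)), -1))), Pow(Add(0, 4750), -1)) = Mul(Add(-2730, Mul(3, Pow(Add(-6, -13824), -1))), Pow(4750, -1)) = Mul(Add(-2730, Mul(3, Pow(-13830, -1))), Rational(1, 4750)) = Mul(Add(-2730, Mul(3, Rational(-1, 13830))), Rational(1, 4750)) = Mul(Add(-2730, Rational(-1, 4610)), Rational(1, 4750)) = Mul(Rational(-12585301, 4610), Rational(1, 4750)) = Rational(-12585301, 21897500)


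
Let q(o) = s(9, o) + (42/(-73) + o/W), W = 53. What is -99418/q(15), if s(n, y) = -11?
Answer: 192324121/21845 ≈ 8804.0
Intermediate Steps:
q(o) = -845/73 + o/53 (q(o) = -11 + (42/(-73) + o/53) = -11 + (42*(-1/73) + o*(1/53)) = -11 + (-42/73 + o/53) = -845/73 + o/53)
-99418/q(15) = -99418/(-845/73 + (1/53)*15) = -99418/(-845/73 + 15/53) = -99418/(-43690/3869) = -99418*(-3869/43690) = 192324121/21845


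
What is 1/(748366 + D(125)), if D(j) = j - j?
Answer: 1/748366 ≈ 1.3362e-6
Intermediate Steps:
D(j) = 0
1/(748366 + D(125)) = 1/(748366 + 0) = 1/748366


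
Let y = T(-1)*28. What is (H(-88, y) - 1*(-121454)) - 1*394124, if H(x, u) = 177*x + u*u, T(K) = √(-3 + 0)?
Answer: -290598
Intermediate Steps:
T(K) = I*√3 (T(K) = √(-3) = I*√3)
y = 28*I*√3 (y = (I*√3)*28 = 28*I*√3 ≈ 48.497*I)
H(x, u) = u² + 177*x (H(x, u) = 177*x + u² = u² + 177*x)
(H(-88, y) - 1*(-121454)) - 1*394124 = (((28*I*√3)² + 177*(-88)) - 1*(-121454)) - 1*394124 = ((-2352 - 15576) + 121454) - 394124 = (-17928 + 121454) - 394124 = 103526 - 394124 = -290598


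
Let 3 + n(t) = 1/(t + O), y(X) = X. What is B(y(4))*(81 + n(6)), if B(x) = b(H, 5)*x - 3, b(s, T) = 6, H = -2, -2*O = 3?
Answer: 4928/3 ≈ 1642.7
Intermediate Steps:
O = -3/2 (O = -1/2*3 = -3/2 ≈ -1.5000)
n(t) = -3 + 1/(-3/2 + t) (n(t) = -3 + 1/(t - 3/2) = -3 + 1/(-3/2 + t))
B(x) = -3 + 6*x (B(x) = 6*x - 3 = -3 + 6*x)
B(y(4))*(81 + n(6)) = (-3 + 6*4)*(81 + (11 - 6*6)/(-3 + 2*6)) = (-3 + 24)*(81 + (11 - 36)/(-3 + 12)) = 21*(81 - 25/9) = 21*(704/9) = 4928/3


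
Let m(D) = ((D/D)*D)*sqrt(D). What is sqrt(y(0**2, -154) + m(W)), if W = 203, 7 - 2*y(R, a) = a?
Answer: sqrt(322 + 812*sqrt(203))/2 ≈ 54.523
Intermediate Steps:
y(R, a) = 7/2 - a/2
m(D) = D**(3/2) (m(D) = (1*D)*sqrt(D) = D*sqrt(D) = D**(3/2))
sqrt(y(0**2, -154) + m(W)) = sqrt((7/2 - 1/2*(-154)) + 203**(3/2)) = sqrt((7/2 + 77) + 203*sqrt(203)) = sqrt(161/2 + 203*sqrt(203))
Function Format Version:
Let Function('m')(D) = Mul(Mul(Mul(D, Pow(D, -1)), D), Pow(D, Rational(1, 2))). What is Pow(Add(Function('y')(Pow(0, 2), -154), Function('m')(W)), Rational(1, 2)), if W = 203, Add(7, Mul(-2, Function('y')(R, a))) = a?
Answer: Mul(Rational(1, 2), Pow(Add(322, Mul(812, Pow(203, Rational(1, 2)))), Rational(1, 2))) ≈ 54.523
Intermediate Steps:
Function('y')(R, a) = Add(Rational(7, 2), Mul(Rational(-1, 2), a))
Function('m')(D) = Pow(D, Rational(3, 2)) (Function('m')(D) = Mul(Mul(1, D), Pow(D, Rational(1, 2))) = Mul(D, Pow(D, Rational(1, 2))) = Pow(D, Rational(3, 2)))
Pow(Add(Function('y')(Pow(0, 2), -154), Function('m')(W)), Rational(1, 2)) = Pow(Add(Add(Rational(7, 2), Mul(Rational(-1, 2), -154)), Pow(203, Rational(3, 2))), Rational(1, 2)) = Pow(Add(Add(Rational(7, 2), 77), Mul(203, Pow(203, Rational(1, 2)))), Rational(1, 2)) = Pow(Add(Rational(161, 2), Mul(203, Pow(203, Rational(1, 2)))), Rational(1, 2))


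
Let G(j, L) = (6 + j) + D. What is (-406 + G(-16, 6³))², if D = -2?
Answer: 174724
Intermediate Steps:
G(j, L) = 4 + j (G(j, L) = (6 + j) - 2 = 4 + j)
(-406 + G(-16, 6³))² = (-406 + (4 - 16))² = (-406 - 12)² = (-418)² = 174724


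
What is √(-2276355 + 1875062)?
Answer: I*√401293 ≈ 633.48*I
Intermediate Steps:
√(-2276355 + 1875062) = √(-401293) = I*√401293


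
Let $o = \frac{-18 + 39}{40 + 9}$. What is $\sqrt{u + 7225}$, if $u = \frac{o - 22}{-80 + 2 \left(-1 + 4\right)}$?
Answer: $\frac{\sqrt{1938719118}}{518} \approx 85.002$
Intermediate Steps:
$o = \frac{3}{7}$ ($o = \frac{21}{49} = 21 \cdot \frac{1}{49} = \frac{3}{7} \approx 0.42857$)
$u = \frac{151}{518}$ ($u = \frac{\frac{3}{7} - 22}{-80 + 2 \left(-1 + 4\right)} = - \frac{151}{7 \left(-80 + 2 \cdot 3\right)} = - \frac{151}{7 \left(-80 + 6\right)} = - \frac{151}{7 \left(-74\right)} = \left(- \frac{151}{7}\right) \left(- \frac{1}{74}\right) = \frac{151}{518} \approx 0.29151$)
$\sqrt{u + 7225} = \sqrt{\frac{151}{518} + 7225} = \sqrt{\frac{3742701}{518}} = \frac{\sqrt{1938719118}}{518}$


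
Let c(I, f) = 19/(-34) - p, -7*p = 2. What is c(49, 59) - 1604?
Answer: -381817/238 ≈ -1604.3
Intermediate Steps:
p = -2/7 (p = -⅐*2 = -2/7 ≈ -0.28571)
c(I, f) = -65/238 (c(I, f) = 19/(-34) - 1*(-2/7) = 19*(-1/34) + 2/7 = -19/34 + 2/7 = -65/238)
c(49, 59) - 1604 = -65/238 - 1604 = -381817/238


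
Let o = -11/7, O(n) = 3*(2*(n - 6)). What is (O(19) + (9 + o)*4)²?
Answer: 568516/49 ≈ 11602.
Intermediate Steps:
O(n) = -36 + 6*n (O(n) = 3*(2*(-6 + n)) = 3*(-12 + 2*n) = -36 + 6*n)
o = -11/7 (o = -11*⅐ = -11/7 ≈ -1.5714)
(O(19) + (9 + o)*4)² = ((-36 + 6*19) + (9 - 11/7)*4)² = ((-36 + 114) + (52/7)*4)² = (78 + 208/7)² = (754/7)² = 568516/49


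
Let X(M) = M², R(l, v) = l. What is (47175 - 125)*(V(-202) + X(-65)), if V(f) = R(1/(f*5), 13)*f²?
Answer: 196885430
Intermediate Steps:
V(f) = f/5 (V(f) = f²/((f*5)) = f²/((5*f)) = (1/(5*f))*f² = f/5)
(47175 - 125)*(V(-202) + X(-65)) = (47175 - 125)*((⅕)*(-202) + (-65)²) = 47050*(-202/5 + 4225) = 47050*(20923/5) = 196885430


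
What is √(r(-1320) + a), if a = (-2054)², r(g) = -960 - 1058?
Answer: √4216898 ≈ 2053.5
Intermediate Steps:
r(g) = -2018
a = 4218916
√(r(-1320) + a) = √(-2018 + 4218916) = √4216898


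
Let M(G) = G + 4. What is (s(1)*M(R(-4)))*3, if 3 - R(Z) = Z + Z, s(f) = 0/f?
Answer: 0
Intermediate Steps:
s(f) = 0
R(Z) = 3 - 2*Z (R(Z) = 3 - (Z + Z) = 3 - 2*Z)
M(G) = 4 + G
(s(1)*M(R(-4)))*3 = (0*(4 + (3 - 2*(-4))))*3 = (0*(4 + (3 + 8)))*3 = (0*(4 + 11))*3 = (0*15)*3 = 0*3 = 0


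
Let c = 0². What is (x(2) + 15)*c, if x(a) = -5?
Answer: 0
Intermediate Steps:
c = 0
(x(2) + 15)*c = (-5 + 15)*0 = 10*0 = 0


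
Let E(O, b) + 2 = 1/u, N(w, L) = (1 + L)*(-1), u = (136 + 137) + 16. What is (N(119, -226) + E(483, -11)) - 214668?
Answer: -61974604/289 ≈ -2.1445e+5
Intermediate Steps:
u = 289 (u = 273 + 16 = 289)
N(w, L) = -1 - L
E(O, b) = -577/289 (E(O, b) = -2 + 1/289 = -577/289)
(N(119, -226) + E(483, -11)) - 214668 = ((-1 - 1*(-226)) - 577/289) - 214668 = ((-1 + 226) - 577/289) - 214668 = (225 - 577/289) - 214668 = 64448/289 - 214668 = -61974604/289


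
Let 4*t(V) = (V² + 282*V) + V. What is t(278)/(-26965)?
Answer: -77979/53930 ≈ -1.4459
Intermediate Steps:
t(V) = V²/4 + 283*V/4 (t(V) = ((V² + 282*V) + V)/4 = (V² + 283*V)/4 = V²/4 + 283*V/4)
t(278)/(-26965) = ((¼)*278*(283 + 278))/(-26965) = ((¼)*278*561)*(-1/26965) = (77979/2)*(-1/26965) = -77979/53930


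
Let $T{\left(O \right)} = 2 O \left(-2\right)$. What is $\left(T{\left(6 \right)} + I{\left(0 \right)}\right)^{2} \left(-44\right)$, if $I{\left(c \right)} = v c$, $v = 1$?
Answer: $-25344$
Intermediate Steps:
$I{\left(c \right)} = c$ ($I{\left(c \right)} = 1 c = c$)
$T{\left(O \right)} = - 4 O$
$\left(T{\left(6 \right)} + I{\left(0 \right)}\right)^{2} \left(-44\right) = \left(\left(-4\right) 6 + 0\right)^{2} \left(-44\right) = \left(-24 + 0\right)^{2} \left(-44\right) = \left(-24\right)^{2} \left(-44\right) = 576 \left(-44\right) = -25344$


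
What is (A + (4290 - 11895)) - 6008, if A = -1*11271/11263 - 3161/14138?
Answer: -2167878621963/159236294 ≈ -13614.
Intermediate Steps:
A = -194951741/159236294 (A = -11271*1/11263 - 3161*1/14138 = -11271/11263 - 3161/14138 = -194951741/159236294 ≈ -1.2243)
(A + (4290 - 11895)) - 6008 = (-194951741/159236294 + (4290 - 11895)) - 6008 = (-194951741/159236294 - 7605) - 6008 = -1211186967611/159236294 - 6008 = -2167878621963/159236294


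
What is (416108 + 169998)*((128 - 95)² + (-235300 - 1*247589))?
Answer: -282385870800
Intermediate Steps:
(416108 + 169998)*((128 - 95)² + (-235300 - 1*247589)) = 586106*(33² + (-235300 - 247589)) = 586106*(1089 - 482889) = 586106*(-481800) = -282385870800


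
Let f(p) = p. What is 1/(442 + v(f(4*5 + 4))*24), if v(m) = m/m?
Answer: 1/466 ≈ 0.0021459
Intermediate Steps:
v(m) = 1
1/(442 + v(f(4*5 + 4))*24) = 1/(442 + 1*24) = 1/(442 + 24) = 1/466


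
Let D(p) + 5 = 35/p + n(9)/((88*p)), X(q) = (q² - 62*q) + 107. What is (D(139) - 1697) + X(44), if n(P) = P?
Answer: -29194695/12232 ≈ -2386.7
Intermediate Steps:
X(q) = 107 + q² - 62*q
D(p) = -5 + 3089/(88*p) (D(p) = -5 + (35/p + 9/((88*p))) = -5 + (35/p + 9*(1/(88*p))) = -5 + (35/p + 9/(88*p)) = -5 + 3089/(88*p))
(D(139) - 1697) + X(44) = ((-5 + (3089/88)/139) - 1697) + (107 + 44² - 62*44) = ((-5 + (3089/88)*(1/139)) - 1697) + (107 + 1936 - 2728) = ((-5 + 3089/12232) - 1697) - 685 = (-58071/12232 - 1697) - 685 = -20815775/12232 - 685 = -29194695/12232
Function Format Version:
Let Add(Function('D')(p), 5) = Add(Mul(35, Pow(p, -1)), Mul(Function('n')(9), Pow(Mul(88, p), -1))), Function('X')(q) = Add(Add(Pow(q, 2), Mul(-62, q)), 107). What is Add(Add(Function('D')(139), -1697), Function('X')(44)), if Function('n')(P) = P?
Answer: Rational(-29194695, 12232) ≈ -2386.7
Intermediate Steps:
Function('X')(q) = Add(107, Pow(q, 2), Mul(-62, q))
Function('D')(p) = Add(-5, Mul(Rational(3089, 88), Pow(p, -1))) (Function('D')(p) = Add(-5, Add(Mul(35, Pow(p, -1)), Mul(9, Pow(Mul(88, p), -1)))) = Add(-5, Add(Mul(35, Pow(p, -1)), Mul(9, Mul(Rational(1, 88), Pow(p, -1))))) = Add(-5, Add(Mul(35, Pow(p, -1)), Mul(Rational(9, 88), Pow(p, -1)))) = Add(-5, Mul(Rational(3089, 88), Pow(p, -1))))
Add(Add(Function('D')(139), -1697), Function('X')(44)) = Add(Add(Add(-5, Mul(Rational(3089, 88), Pow(139, -1))), -1697), Add(107, Pow(44, 2), Mul(-62, 44))) = Add(Add(Add(-5, Mul(Rational(3089, 88), Rational(1, 139))), -1697), Add(107, 1936, -2728)) = Add(Add(Add(-5, Rational(3089, 12232)), -1697), -685) = Add(Add(Rational(-58071, 12232), -1697), -685) = Add(Rational(-20815775, 12232), -685) = Rational(-29194695, 12232)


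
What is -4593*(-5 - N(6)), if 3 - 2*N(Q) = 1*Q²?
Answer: -105639/2 ≈ -52820.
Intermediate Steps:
N(Q) = 3/2 - Q²/2
-4593*(-5 - N(6)) = -4593*(-5 - (3/2 - ½*6²)) = -4593*(-5 - (3/2 - ½*36)) = -4593*(-5 - (3/2 - 18)) = -4593*(-5 - 1*(-33/2)) = -4593*(-5 + 33/2) = -4593*23/2 = -105639/2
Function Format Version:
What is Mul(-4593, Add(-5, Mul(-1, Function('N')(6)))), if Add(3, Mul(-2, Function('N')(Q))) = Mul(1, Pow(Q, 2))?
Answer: Rational(-105639, 2) ≈ -52820.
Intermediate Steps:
Function('N')(Q) = Add(Rational(3, 2), Mul(Rational(-1, 2), Pow(Q, 2))) (Function('N')(Q) = Add(Rational(3, 2), Mul(Rational(-1, 2), Mul(1, Pow(Q, 2)))) = Add(Rational(3, 2), Mul(Rational(-1, 2), Pow(Q, 2))))
Mul(-4593, Add(-5, Mul(-1, Function('N')(6)))) = Mul(-4593, Add(-5, Mul(-1, Add(Rational(3, 2), Mul(Rational(-1, 2), Pow(6, 2)))))) = Mul(-4593, Add(-5, Mul(-1, Add(Rational(3, 2), Mul(Rational(-1, 2), 36))))) = Mul(-4593, Add(-5, Mul(-1, Add(Rational(3, 2), -18)))) = Mul(-4593, Add(-5, Mul(-1, Rational(-33, 2)))) = Mul(-4593, Add(-5, Rational(33, 2))) = Mul(-4593, Rational(23, 2)) = Rational(-105639, 2)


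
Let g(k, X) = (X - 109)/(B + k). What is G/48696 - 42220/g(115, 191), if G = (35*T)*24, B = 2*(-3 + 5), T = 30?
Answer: -5096987560/83189 ≈ -61270.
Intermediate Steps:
B = 4 (B = 2*2 = 4)
G = 25200 (G = (35*30)*24 = 1050*24 = 25200)
g(k, X) = (-109 + X)/(4 + k) (g(k, X) = (X - 109)/(4 + k) = (-109 + X)/(4 + k))
G/48696 - 42220/g(115, 191) = 25200/48696 - 42220*(4 + 115)/(-109 + 191) = 25200*(1/48696) - 42220/(82/119) = 1050/2029 - 42220/((1/119)*82) = 1050/2029 - 42220/82/119 = 1050/2029 - 42220*119/82 = 1050/2029 - 2512090/41 = -5096987560/83189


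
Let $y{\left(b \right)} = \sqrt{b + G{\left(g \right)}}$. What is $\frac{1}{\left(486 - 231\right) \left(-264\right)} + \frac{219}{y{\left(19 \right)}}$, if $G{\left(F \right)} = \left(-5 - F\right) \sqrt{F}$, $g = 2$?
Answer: $- \frac{1}{67320} + \frac{219}{\sqrt{19 - 7 \sqrt{2}}} \approx 72.596$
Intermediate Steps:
$G{\left(F \right)} = \sqrt{F} \left(-5 - F\right)$
$y{\left(b \right)} = \sqrt{b - 7 \sqrt{2}}$ ($y{\left(b \right)} = \sqrt{b + \sqrt{2} \left(-5 - 2\right)} = \sqrt{b + \sqrt{2} \left(-7\right)} = \sqrt{b - 7 \sqrt{2}}$)
$\frac{1}{\left(486 - 231\right) \left(-264\right)} + \frac{219}{y{\left(19 \right)}} = \frac{1}{\left(486 - 231\right) \left(-264\right)} + \frac{219}{\sqrt{19 - 7 \sqrt{2}}} = \frac{1}{255} \left(- \frac{1}{264}\right) + \frac{219}{\sqrt{19 - 7 \sqrt{2}}} = - \frac{1}{67320} + \frac{219}{\sqrt{19 - 7 \sqrt{2}}}$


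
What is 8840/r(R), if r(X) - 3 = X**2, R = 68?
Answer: 8840/4627 ≈ 1.9105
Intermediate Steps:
r(X) = 3 + X**2
8840/r(R) = 8840/(3 + 68**2) = 8840/(3 + 4624) = 8840/4627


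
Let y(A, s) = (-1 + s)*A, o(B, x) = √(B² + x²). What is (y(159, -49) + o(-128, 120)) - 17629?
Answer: -25579 + 8*√481 ≈ -25404.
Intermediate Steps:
y(A, s) = A*(-1 + s)
(y(159, -49) + o(-128, 120)) - 17629 = (159*(-1 - 49) + √((-128)² + 120²)) - 17629 = (159*(-50) + √(16384 + 14400)) - 17629 = (-7950 + √30784) - 17629 = (-7950 + 8*√481) - 17629 = -25579 + 8*√481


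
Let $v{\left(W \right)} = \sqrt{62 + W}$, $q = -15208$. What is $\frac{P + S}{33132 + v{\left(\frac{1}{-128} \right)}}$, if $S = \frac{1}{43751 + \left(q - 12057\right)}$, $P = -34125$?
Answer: $- \frac{397643901949184}{386072880257297} + \frac{51757796908 \sqrt{30}}{1158218640771891} \approx -1.0297$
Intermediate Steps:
$S = \frac{1}{16486}$ ($S = \frac{1}{43751 - 27265} = \frac{1}{16486} \approx 6.0658 \cdot 10^{-5}$)
$\frac{P + S}{33132 + v{\left(\frac{1}{-128} \right)}} = \frac{-34125 + \frac{1}{16486}}{33132 + \sqrt{62 + \frac{1}{-128}}} = - \frac{562584749}{16486 \left(33132 + \sqrt{62 - \frac{1}{128}}\right)} = - \frac{562584749}{16486 \left(33132 + \sqrt{\frac{7935}{128}}\right)} = - \frac{562584749}{16486 \left(33132 + \frac{23 \sqrt{30}}{16}\right)}$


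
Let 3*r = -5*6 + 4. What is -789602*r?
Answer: 20529652/3 ≈ 6.8432e+6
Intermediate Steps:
r = -26/3 (r = (-5*6 + 4)/3 = (-30 + 4)/3 = (1/3)*(-26) = -26/3 ≈ -8.6667)
-789602*r = -789602*(-26/3) = 20529652/3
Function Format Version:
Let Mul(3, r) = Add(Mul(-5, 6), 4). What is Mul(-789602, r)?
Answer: Rational(20529652, 3) ≈ 6.8432e+6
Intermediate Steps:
r = Rational(-26, 3) (r = Mul(Rational(1, 3), Add(Mul(-5, 6), 4)) = Mul(Rational(1, 3), Add(-30, 4)) = Mul(Rational(1, 3), -26) = Rational(-26, 3) ≈ -8.6667)
Mul(-789602, r) = Mul(-789602, Rational(-26, 3)) = Rational(20529652, 3)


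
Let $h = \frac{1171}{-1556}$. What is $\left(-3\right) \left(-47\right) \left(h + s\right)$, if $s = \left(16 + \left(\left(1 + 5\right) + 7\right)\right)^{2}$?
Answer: $\frac{184346925}{1556} \approx 1.1847 \cdot 10^{5}$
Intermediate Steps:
$s = 841$ ($s = \left(16 + \left(6 + 7\right)\right)^{2} = \left(16 + 13\right)^{2} = 29^{2} = 841$)
$h = - \frac{1171}{1556}$ ($h = 1171 \left(- \frac{1}{1556}\right) = - \frac{1171}{1556} \approx -0.75257$)
$\left(-3\right) \left(-47\right) \left(h + s\right) = \left(-3\right) \left(-47\right) \left(- \frac{1171}{1556} + 841\right) = 141 \cdot \frac{1307425}{1556} = \frac{184346925}{1556}$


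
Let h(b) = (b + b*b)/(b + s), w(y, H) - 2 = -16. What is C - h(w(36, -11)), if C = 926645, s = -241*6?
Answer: 676450941/730 ≈ 9.2665e+5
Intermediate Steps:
w(y, H) = -14 (w(y, H) = 2 - 16 = -14)
s = -1446
h(b) = (b + b²)/(-1446 + b) (h(b) = (b + b*b)/(b - 1446) = (b + b²)/(-1446 + b))
C - h(w(36, -11)) = 926645 - (-14)*(1 - 14)/(-1446 - 14) = 926645 - (-14)*(-13)/(-1460) = 926645 - (-14)*(-1)*(-13)/1460 = 926645 - 1*(-91/730) = 926645 + 91/730 = 676450941/730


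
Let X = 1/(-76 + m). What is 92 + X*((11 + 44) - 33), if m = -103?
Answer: 16446/179 ≈ 91.877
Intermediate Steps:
X = -1/179 (X = 1/(-76 - 103) = 1/(-179) = -1/179 ≈ -0.0055866)
92 + X*((11 + 44) - 33) = 92 - ((11 + 44) - 33)/179 = 92 - (55 - 33)/179 = 92 - 1/179*22 = 92 - 22/179 = 16446/179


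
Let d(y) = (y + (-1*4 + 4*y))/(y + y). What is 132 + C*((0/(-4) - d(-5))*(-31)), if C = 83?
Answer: 75937/10 ≈ 7593.7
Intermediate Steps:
d(y) = (-4 + 5*y)/(2*y) (d(y) = (y + (-4 + 4*y))/((2*y)) = (-4 + 5*y)*(1/(2*y)) = (-4 + 5*y)/(2*y))
132 + C*((0/(-4) - d(-5))*(-31)) = 132 + 83*((0/(-4) - (5/2 - 2/(-5)))*(-31)) = 132 + 83*((0*(-1/4) - (5/2 - 2*(-1/5)))*(-31)) = 132 + 83*((0 - (5/2 + 2/5))*(-31)) = 132 + 83*((0 - 1*29/10)*(-31)) = 132 + 83*((0 - 29/10)*(-31)) = 132 + 83*(-29/10*(-31)) = 132 + 83*(899/10) = 132 + 74617/10 = 75937/10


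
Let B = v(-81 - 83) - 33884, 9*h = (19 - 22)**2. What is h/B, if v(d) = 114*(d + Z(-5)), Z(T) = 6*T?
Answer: -1/56000 ≈ -1.7857e-5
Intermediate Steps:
v(d) = -3420 + 114*d (v(d) = 114*(d + 6*(-5)) = 114*(d - 30) = 114*(-30 + d) = -3420 + 114*d)
h = 1 (h = (19 - 22)**2/9 = (1/9)*(-3)**2 = (1/9)*9 = 1)
B = -56000 (B = (-3420 + 114*(-81 - 83)) - 33884 = (-3420 + 114*(-164)) - 33884 = (-3420 - 18696) - 33884 = -22116 - 33884 = -56000)
h/B = 1/(-56000) = 1*(-1/56000) = -1/56000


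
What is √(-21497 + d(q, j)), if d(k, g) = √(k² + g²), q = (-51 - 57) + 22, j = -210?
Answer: √(-21497 + 2*√12874) ≈ 145.84*I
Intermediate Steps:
q = -86 (q = -108 + 22 = -86)
d(k, g) = √(g² + k²)
√(-21497 + d(q, j)) = √(-21497 + √((-210)² + (-86)²)) = √(-21497 + √(44100 + 7396)) = √(-21497 + √51496) = √(-21497 + 2*√12874)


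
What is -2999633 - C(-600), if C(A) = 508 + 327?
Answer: -3000468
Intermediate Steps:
C(A) = 835
-2999633 - C(-600) = -2999633 - 1*835 = -2999633 - 835 = -3000468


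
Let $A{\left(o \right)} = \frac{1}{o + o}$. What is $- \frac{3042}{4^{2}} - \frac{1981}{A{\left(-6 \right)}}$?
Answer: $\frac{188655}{8} \approx 23582.0$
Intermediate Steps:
$A{\left(o \right)} = \frac{1}{2 o}$
$- \frac{3042}{4^{2}} - \frac{1981}{A{\left(-6 \right)}} = - \frac{3042}{4^{2}} - \frac{1981}{\frac{1}{2} \frac{1}{-6}} = - \frac{3042}{16} - \frac{1981}{\frac{1}{2} \left(- \frac{1}{6}\right)} = \left(-3042\right) \frac{1}{16} - \frac{1981}{- \frac{1}{12}} = - \frac{1521}{8} - -23772 = - \frac{1521}{8} + 23772 = \frac{188655}{8}$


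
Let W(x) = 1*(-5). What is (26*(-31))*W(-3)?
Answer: 4030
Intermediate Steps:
W(x) = -5
(26*(-31))*W(-3) = (26*(-31))*(-5) = -806*(-5) = 4030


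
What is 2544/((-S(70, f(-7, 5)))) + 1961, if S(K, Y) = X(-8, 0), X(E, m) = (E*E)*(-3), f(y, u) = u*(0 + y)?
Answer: 7897/4 ≈ 1974.3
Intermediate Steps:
f(y, u) = u*y
X(E, m) = -3*E² (X(E, m) = E²*(-3) = -3*E²)
S(K, Y) = -192 (S(K, Y) = -3*(-8)² = -3*64 = -192)
2544/((-S(70, f(-7, 5)))) + 1961 = 2544/((-1*(-192))) + 1961 = 2544/192 + 1961 = 2544*(1/192) + 1961 = 53/4 + 1961 = 7897/4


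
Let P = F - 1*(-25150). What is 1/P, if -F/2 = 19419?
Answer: -1/13688 ≈ -7.3057e-5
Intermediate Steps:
F = -38838 (F = -2*19419 = -38838)
P = -13688 (P = -38838 - 1*(-25150) = -38838 + 25150 = -13688)
1/P = 1/(-13688) = -1/13688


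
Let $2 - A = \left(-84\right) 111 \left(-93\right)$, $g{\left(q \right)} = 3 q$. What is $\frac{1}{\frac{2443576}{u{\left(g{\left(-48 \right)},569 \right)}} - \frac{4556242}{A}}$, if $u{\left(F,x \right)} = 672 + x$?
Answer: $\frac{538054165}{1062276176601} \approx 0.00050651$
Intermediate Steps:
$A = -867130$ ($A = 2 - \left(-84\right) 111 \left(-93\right) = 2 - \left(-9324\right) \left(-93\right) = 2 - 867132 = -867130$)
$\frac{1}{\frac{2443576}{u{\left(g{\left(-48 \right)},569 \right)}} - \frac{4556242}{A}} = \frac{1}{\frac{2443576}{672 + 569} - \frac{4556242}{-867130}} = \frac{1}{\frac{2443576}{1241} - - \frac{2278121}{433565}} = \frac{1}{2443576 \cdot \frac{1}{1241} + \frac{2278121}{433565}} = \frac{1}{\frac{2443576}{1241} + \frac{2278121}{433565}} = \frac{1}{\frac{1062276176601}{538054165}} = \frac{538054165}{1062276176601}$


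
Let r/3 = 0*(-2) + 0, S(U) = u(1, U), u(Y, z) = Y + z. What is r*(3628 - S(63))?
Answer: 0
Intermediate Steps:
S(U) = 1 + U
r = 0 (r = 3*(0*(-2) + 0) = 3*(0 + 0) = 3*0 = 0)
r*(3628 - S(63)) = 0*(3628 - (1 + 63)) = 0*(3628 - 1*64) = 0*(3628 - 64) = 0*3564 = 0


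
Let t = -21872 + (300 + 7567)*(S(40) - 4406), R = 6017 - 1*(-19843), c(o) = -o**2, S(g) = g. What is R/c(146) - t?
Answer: 183153428361/5329 ≈ 3.4369e+7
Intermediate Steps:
R = 25860 (R = 6017 + 19843 = 25860)
t = -34369194 (t = -21872 + (300 + 7567)*(40 - 4406) = -21872 + 7867*(-4366) = -21872 - 34347322 = -34369194)
R/c(146) - t = 25860/((-1*146**2)) - 1*(-34369194) = 25860/((-1*21316)) + 34369194 = 25860/(-21316) + 34369194 = 25860*(-1/21316) + 34369194 = -6465/5329 + 34369194 = 183153428361/5329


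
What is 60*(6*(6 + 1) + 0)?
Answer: 2520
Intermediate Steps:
60*(6*(6 + 1) + 0) = 60*(6*7 + 0) = 60*(42 + 0) = 60*42 = 2520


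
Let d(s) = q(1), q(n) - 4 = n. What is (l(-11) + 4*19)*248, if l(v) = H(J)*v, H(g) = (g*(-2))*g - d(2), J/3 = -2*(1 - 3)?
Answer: 818152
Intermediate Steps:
q(n) = 4 + n
d(s) = 5 (d(s) = 4 + 1 = 5)
J = 12 (J = 3*(-2*(1 - 3)) = 3*(-2*(-2)) = 3*4 = 12)
H(g) = -5 - 2*g² (H(g) = (g*(-2))*g - 1*5 = (-2*g)*g - 5 = -2*g² - 5 = -5 - 2*g²)
l(v) = -293*v (l(v) = (-5 - 2*12²)*v = (-5 - 2*144)*v = (-5 - 288)*v = -293*v)
(l(-11) + 4*19)*248 = (-293*(-11) + 4*19)*248 = (3223 + 76)*248 = 3299*248 = 818152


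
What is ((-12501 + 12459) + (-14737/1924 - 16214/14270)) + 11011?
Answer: 150458833697/13727740 ≈ 10960.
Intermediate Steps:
((-12501 + 12459) + (-14737/1924 - 16214/14270)) + 11011 = (-42 + (-14737*1/1924 - 16214*1/14270)) + 11011 = (-42 + (-14737/1924 - 8107/7135)) + 11011 = (-42 - 120746363/13727740) + 11011 = -697311443/13727740 + 11011 = 150458833697/13727740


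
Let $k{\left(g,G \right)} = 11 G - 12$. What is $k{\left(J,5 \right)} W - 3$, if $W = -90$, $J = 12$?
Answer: $-3873$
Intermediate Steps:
$k{\left(g,G \right)} = -12 + 11 G$
$k{\left(J,5 \right)} W - 3 = \left(-12 + 11 \cdot 5\right) \left(-90\right) - 3 = \left(-12 + 55\right) \left(-90\right) - 3 = 43 \left(-90\right) - 3 = -3870 - 3 = -3873$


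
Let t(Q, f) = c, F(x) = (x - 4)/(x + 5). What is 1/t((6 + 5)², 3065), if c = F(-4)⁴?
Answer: 1/4096 ≈ 0.00024414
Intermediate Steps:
F(x) = (-4 + x)/(5 + x)
c = 4096 (c = ((-4 - 4)/(5 - 4))⁴ = (-8/1)⁴ = (1*(-8))⁴ = (-8)⁴ = 4096)
t(Q, f) = 4096
1/t((6 + 5)², 3065) = 1/4096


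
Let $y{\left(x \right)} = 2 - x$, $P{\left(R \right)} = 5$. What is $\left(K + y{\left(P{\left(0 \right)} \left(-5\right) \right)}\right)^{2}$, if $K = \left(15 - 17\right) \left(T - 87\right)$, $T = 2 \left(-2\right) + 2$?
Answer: $42025$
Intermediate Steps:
$T = -2$ ($T = -4 + 2 = -2$)
$K = 178$ ($K = \left(15 - 17\right) \left(-2 - 87\right) = \left(-2\right) \left(-89\right) = 178$)
$\left(K + y{\left(P{\left(0 \right)} \left(-5\right) \right)}\right)^{2} = \left(178 - \left(-2 + 5 \left(-5\right)\right)\right)^{2} = \left(178 + \left(2 - -25\right)\right)^{2} = \left(178 + \left(2 + 25\right)\right)^{2} = \left(178 + 27\right)^{2} = 205^{2} = 42025$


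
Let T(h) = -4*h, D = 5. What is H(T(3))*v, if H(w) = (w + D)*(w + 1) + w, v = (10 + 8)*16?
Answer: 18720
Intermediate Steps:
v = 288 (v = 18*16 = 288)
H(w) = w + (1 + w)*(5 + w) (H(w) = (w + 5)*(w + 1) + w = (5 + w)*(1 + w) + w = (1 + w)*(5 + w) + w = w + (1 + w)*(5 + w))
H(T(3))*v = (5 + (-4*3)**2 + 7*(-4*3))*288 = (5 + (-12)**2 + 7*(-12))*288 = (5 + 144 - 84)*288 = 65*288 = 18720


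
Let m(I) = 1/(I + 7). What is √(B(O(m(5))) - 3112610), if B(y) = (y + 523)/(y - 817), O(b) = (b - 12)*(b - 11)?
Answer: I*√1218173486990737/19783 ≈ 1764.3*I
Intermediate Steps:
m(I) = 1/(7 + I)
O(b) = (-12 + b)*(-11 + b)
B(y) = (523 + y)/(-817 + y)
√(B(O(m(5))) - 3112610) = √((523 + (132 + (1/(7 + 5))² - 23/(7 + 5)))/(-817 + (132 + (1/(7 + 5))² - 23/(7 + 5))) - 3112610) = √((523 + (132 + (1/12)² - 23/12))/(-817 + (132 + (1/12)² - 23/12)) - 3112610) = √((523 + (132 + (1/12)² - 23*1/12))/(-817 + (132 + (1/12)² - 23*1/12)) - 3112610) = √((523 + (132 + 1/144 - 23/12))/(-817 + (132 + 1/144 - 23/12)) - 3112610) = √((523 + 18733/144)/(-817 + 18733/144) - 3112610) = √((94045/144)/(-98915/144) - 3112610) = √(-144/98915*94045/144 - 3112610) = √(-18809/19783 - 3112610) = √(-61576782439/19783) = I*√1218173486990737/19783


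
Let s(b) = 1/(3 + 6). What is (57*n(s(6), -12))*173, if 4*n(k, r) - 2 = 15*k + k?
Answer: 55879/6 ≈ 9313.2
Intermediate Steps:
s(b) = 1/9
n(k, r) = 1/2 + 4*k (n(k, r) = 1/2 + (15*k + k)/4 = 1/2 + (16*k)/4 = 1/2 + 4*k)
(57*n(s(6), -12))*173 = (57*(1/2 + 4*(1/9)))*173 = (57*(1/2 + 4/9))*173 = (57*(17/18))*173 = (323/6)*173 = 55879/6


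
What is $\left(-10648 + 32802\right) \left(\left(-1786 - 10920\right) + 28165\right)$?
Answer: $342478686$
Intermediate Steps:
$\left(-10648 + 32802\right) \left(\left(-1786 - 10920\right) + 28165\right) = 22154 \left(\left(-1786 - 10920\right) + 28165\right) = 22154 \left(-12706 + 28165\right) = 22154 \cdot 15459 = 342478686$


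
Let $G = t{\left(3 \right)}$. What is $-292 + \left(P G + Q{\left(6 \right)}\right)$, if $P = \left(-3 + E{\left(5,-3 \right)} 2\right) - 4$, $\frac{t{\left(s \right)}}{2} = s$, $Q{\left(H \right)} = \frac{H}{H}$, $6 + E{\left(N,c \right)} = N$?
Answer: $-345$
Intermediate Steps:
$E{\left(N,c \right)} = -6 + N$
$Q{\left(H \right)} = 1$
$t{\left(s \right)} = 2 s$
$G = 6$ ($G = 2 \cdot 3 = 6$)
$P = -9$ ($P = \left(-3 + \left(-6 + 5\right) 2\right) - 4 = \left(-3 - 2\right) - 4 = -5 - 4 = -9$)
$-292 + \left(P G + Q{\left(6 \right)}\right) = -292 + \left(\left(-9\right) 6 + 1\right) = -292 + \left(-54 + 1\right) = -292 - 53 = -345$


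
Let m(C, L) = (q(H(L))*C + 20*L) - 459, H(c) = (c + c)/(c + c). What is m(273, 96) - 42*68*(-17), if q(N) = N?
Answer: 50286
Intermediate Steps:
H(c) = 1 (H(c) = (2*c)/((2*c)) = (2*c)*(1/(2*c)) = 1)
m(C, L) = -459 + C + 20*L (m(C, L) = (1*C + 20*L) - 459 = (C + 20*L) - 459 = -459 + C + 20*L)
m(273, 96) - 42*68*(-17) = (-459 + 273 + 20*96) - 42*68*(-17) = (-459 + 273 + 1920) - 2856*(-17) = 1734 - 1*(-48552) = 1734 + 48552 = 50286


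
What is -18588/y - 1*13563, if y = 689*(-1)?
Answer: -9326319/689 ≈ -13536.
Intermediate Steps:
y = -689
-18588/y - 1*13563 = -18588/(-689) - 1*13563 = -18588*(-1/689) - 13563 = 18588/689 - 13563 = -9326319/689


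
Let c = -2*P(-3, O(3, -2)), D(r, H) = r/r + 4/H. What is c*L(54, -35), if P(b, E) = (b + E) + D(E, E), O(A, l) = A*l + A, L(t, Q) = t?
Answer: 684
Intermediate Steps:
D(r, H) = 1 + 4/H
O(A, l) = A + A*l
P(b, E) = E + b + (4 + E)/E (P(b, E) = (b + E) + (4 + E)/E = (E + b) + (4 + E)/E = E + b + (4 + E)/E)
c = 38/3 (c = -2*(1 + 3*(1 - 2) - 3 + 4/((3*(1 - 2)))) = -2*(1 + 3*(-1) - 3 + 4/((3*(-1)))) = -2*(1 - 3 - 3 + 4/(-3)) = -2*(1 - 3 - 3 + 4*(-⅓)) = -2*(1 - 3 - 3 - 4/3) = -2*(-19/3) = 38/3 ≈ 12.667)
c*L(54, -35) = (38/3)*54 = 684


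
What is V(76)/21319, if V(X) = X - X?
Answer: 0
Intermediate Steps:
V(X) = 0
V(76)/21319 = 0/21319 = 0*(1/21319) = 0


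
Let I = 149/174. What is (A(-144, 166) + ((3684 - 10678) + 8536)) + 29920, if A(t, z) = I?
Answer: 5474537/174 ≈ 31463.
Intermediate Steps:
I = 149/174 (I = 149*(1/174) = 149/174 ≈ 0.85632)
A(t, z) = 149/174
(A(-144, 166) + ((3684 - 10678) + 8536)) + 29920 = (149/174 + ((3684 - 10678) + 8536)) + 29920 = (149/174 + (-6994 + 8536)) + 29920 = (149/174 + 1542) + 29920 = 268457/174 + 29920 = 5474537/174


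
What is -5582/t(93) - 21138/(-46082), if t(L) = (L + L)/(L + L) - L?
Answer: 64793605/1059886 ≈ 61.133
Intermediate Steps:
t(L) = 1 - L (t(L) = (2*L)/((2*L)) - L = (2*L)*(1/(2*L)) - L = 1 - L)
-5582/t(93) - 21138/(-46082) = -5582/(1 - 1*93) - 21138/(-46082) = -5582/(1 - 93) - 21138*(-1/46082) = -5582/(-92) + 10569/23041 = -5582*(-1/92) + 10569/23041 = 2791/46 + 10569/23041 = 64793605/1059886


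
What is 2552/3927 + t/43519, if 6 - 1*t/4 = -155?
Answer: 1475188/2219469 ≈ 0.66466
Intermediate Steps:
t = 644 (t = 24 - 4*(-155) = 24 + 620 = 644)
2552/3927 + t/43519 = 2552/3927 + 644/43519 = 2552*(1/3927) + 644*(1/43519) = 232/357 + 92/6217 = 1475188/2219469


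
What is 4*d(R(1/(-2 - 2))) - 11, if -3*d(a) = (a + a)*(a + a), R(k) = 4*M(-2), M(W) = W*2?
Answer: -4129/3 ≈ -1376.3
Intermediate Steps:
M(W) = 2*W
R(k) = -16 (R(k) = 4*(2*(-2)) = 4*(-4) = -16)
d(a) = -4*a²/3 (d(a) = -(a + a)*(a + a)/3 = -2*a*2*a/3 = -4*a²/3)
4*d(R(1/(-2 - 2))) - 11 = 4*(-4/3*(-16)²) - 11 = 4*(-4/3*256) - 11 = 4*(-1024/3) - 11 = -4096/3 - 11 = -4129/3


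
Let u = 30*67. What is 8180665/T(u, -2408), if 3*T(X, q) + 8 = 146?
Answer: 8180665/46 ≈ 1.7784e+5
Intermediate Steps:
u = 2010
T(X, q) = 46 (T(X, q) = -8/3 + (1/3)*146 = -8/3 + 146/3 = 46)
8180665/T(u, -2408) = 8180665/46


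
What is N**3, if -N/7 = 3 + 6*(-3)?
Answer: 1157625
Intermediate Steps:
N = 105 (N = -7*(3 + 6*(-3)) = -7*(3 - 18) = -7*(-15) = 105)
N**3 = 105**3 = 1157625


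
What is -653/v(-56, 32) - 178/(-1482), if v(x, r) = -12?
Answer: 161647/2964 ≈ 54.537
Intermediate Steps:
-653/v(-56, 32) - 178/(-1482) = -653/(-12) - 178/(-1482) = -653*(-1/12) - 178*(-1/1482) = 653/12 + 89/741 = 161647/2964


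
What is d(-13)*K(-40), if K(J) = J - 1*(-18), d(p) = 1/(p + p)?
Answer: 11/13 ≈ 0.84615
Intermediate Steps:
d(p) = 1/(2*p)
K(J) = 18 + J (K(J) = J + 18 = 18 + J)
d(-13)*K(-40) = ((½)/(-13))*(18 - 40) = ((½)*(-1/13))*(-22) = -1/26*(-22) = 11/13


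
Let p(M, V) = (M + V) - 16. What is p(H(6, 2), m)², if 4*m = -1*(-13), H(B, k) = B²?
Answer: 8649/16 ≈ 540.56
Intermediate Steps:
m = 13/4 (m = (-1*(-13))/4 = (¼)*13 = 13/4 ≈ 3.2500)
p(M, V) = -16 + M + V
p(H(6, 2), m)² = (-16 + 6² + 13/4)² = (-16 + 36 + 13/4)² = (93/4)² = 8649/16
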